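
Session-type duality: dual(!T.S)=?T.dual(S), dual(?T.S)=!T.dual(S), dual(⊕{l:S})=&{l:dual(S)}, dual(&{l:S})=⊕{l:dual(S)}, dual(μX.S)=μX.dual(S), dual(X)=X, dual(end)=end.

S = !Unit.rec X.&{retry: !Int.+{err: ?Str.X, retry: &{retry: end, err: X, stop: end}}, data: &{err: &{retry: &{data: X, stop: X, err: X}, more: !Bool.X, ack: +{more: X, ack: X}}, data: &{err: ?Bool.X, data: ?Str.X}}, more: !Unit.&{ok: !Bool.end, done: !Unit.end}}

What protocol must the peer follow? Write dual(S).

?Unit.rec X.+{retry: ?Int.&{err: !Str.X, retry: +{retry: end, err: X, stop: end}}, data: +{err: +{retry: +{data: X, stop: X, err: X}, more: ?Bool.X, ack: &{more: X, ack: X}}, data: +{err: !Bool.X, data: !Str.X}}, more: ?Unit.+{ok: ?Bool.end, done: ?Unit.end}}

!Unit → ?Unit
  rec X → rec X  (μ self-dual)
    &{retry,data,more} → +{retry,data,more}  (external→internal)
      case retry:
        !Int → ?Int
          +{err,retry} → &{err,retry}  (⊕→&)
            case err:
              ?Str → !Str
                dual(X) = X
            case retry:
              &{retry,err,stop} → +{retry,err,stop}  (external→internal)
                case retry:
                  dual(end) = end
                case err:
                  dual(X) = X
                case stop:
                  dual(end) = end
      case data:
        &{err,data} → +{err,data}  (external→internal)
          case err:
            &{retry,more,ack} → +{retry,more,ack}  (external→internal)
              case retry:
                &{data,stop,err} → +{data,stop,err}  (external→internal)
                  case data:
                    dual(X) = X
                  case stop:
                    dual(X) = X
                  case err:
                    dual(X) = X
              case more:
                !Bool → ?Bool
                  dual(X) = X
              case ack:
                +{more,ack} → &{more,ack}  (⊕→&)
                  case more:
                    dual(X) = X
                  case ack:
                    dual(X) = X
          case data:
            &{err,data} → +{err,data}  (external→internal)
              case err:
                ?Bool → !Bool
                  dual(X) = X
              case data:
                ?Str → !Str
                  dual(X) = X
      case more:
        !Unit → ?Unit
          &{ok,done} → +{ok,done}  (external→internal)
            case ok:
              !Bool → ?Bool
                dual(end) = end
            case done:
              !Unit → ?Unit
                dual(end) = end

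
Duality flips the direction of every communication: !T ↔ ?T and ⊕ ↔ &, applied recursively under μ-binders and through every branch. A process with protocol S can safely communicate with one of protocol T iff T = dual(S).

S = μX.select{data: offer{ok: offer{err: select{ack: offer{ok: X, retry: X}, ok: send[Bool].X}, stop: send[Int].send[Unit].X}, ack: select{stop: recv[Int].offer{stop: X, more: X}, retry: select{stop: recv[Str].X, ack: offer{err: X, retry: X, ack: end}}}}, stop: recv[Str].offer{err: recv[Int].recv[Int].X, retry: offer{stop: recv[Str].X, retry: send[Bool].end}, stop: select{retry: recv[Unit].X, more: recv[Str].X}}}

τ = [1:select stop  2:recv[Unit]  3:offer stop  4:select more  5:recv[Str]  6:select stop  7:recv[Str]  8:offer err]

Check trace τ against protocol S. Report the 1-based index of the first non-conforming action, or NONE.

[1] select stop  ok  state: recv[Str].offer{err: recv[Int].recv[Int].μX.…, retry: offer{stop: recv[Str].μX.…, retry: send[Bool].end}, stop: select{retry: recv[Unit].μX.…, more: recv[Str].μX.…}}
[2] got recv[Unit], protocol expects recv[Str]  ✗

2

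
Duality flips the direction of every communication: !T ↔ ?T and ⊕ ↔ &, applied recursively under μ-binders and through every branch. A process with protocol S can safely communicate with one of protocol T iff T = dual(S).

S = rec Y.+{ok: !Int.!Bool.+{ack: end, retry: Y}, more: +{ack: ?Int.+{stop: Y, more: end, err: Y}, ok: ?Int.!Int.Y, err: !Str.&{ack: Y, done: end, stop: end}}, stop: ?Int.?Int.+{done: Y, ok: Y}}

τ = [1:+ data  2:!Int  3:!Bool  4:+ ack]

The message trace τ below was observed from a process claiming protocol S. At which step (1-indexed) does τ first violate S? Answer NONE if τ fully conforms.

1

[1] got + data, protocol expects + ok or + more or + stop  ✗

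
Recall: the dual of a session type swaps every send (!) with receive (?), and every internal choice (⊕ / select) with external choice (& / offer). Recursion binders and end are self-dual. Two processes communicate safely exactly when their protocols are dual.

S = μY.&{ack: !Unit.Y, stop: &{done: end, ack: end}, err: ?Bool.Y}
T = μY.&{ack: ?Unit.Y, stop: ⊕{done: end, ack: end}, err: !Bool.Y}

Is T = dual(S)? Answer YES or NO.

NO

μY | μY  ok (rec unchanged)
  &{ack,stop,err} | &{ack,stop,err}  ✗ choice polarity not flipped — not dual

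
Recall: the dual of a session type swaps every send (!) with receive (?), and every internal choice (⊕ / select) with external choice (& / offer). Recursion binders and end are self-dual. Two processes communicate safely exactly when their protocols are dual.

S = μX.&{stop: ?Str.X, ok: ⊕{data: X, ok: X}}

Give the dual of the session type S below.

μX.⊕{stop: !Str.X, ok: &{data: X, ok: X}}

μX → μX  (binder kept)
  &{stop,ok} → ⊕{stop,ok}  (&→⊕)
    [stop]
      ?Str → !Str
        dual(X) = X
    [ok]
      ⊕{data,ok} → &{data,ok}  (select→offer)
        [data]
          dual(X) = X
        [ok]
          dual(X) = X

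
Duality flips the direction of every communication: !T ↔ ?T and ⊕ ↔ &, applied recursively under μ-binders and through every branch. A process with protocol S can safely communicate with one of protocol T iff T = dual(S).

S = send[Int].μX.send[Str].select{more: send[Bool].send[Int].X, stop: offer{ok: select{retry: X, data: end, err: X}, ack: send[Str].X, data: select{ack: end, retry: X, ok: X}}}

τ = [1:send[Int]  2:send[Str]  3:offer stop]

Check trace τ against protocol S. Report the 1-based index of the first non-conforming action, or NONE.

3

step 1: send[Int]  ✓  cont: μX.…
step 2: send[Str]  ✓  cont: select{more: send[Bool].send[Int].μX.…, stop: offer{ok: select{retry: μX.…, data: end, err: μX.…}, ack: send[Str].μX.…, data: select{ack: end, retry: μX.…, ok: μX.…}}}
step 3: got offer stop, protocol expects select more or select stop  ✗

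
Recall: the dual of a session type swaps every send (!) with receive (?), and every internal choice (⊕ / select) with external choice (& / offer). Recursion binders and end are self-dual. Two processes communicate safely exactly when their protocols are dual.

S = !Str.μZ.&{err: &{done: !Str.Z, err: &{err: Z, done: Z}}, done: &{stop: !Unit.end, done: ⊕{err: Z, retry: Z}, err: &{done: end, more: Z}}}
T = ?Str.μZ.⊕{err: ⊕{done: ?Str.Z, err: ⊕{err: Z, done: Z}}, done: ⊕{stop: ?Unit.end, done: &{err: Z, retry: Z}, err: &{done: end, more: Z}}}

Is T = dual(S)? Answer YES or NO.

NO

!Str ‖ ?Str  ✓
  μZ ‖ μZ  ✓ (binder kept)
    &{err,done} ‖ ⊕{err,done}  ✓ label sets agree
      case err:
        &{done,err} ‖ ⊕{done,err}  ✓ label sets agree
          case done:
            !Str ‖ ?Str  ✓
              Z ‖ Z  ✓
          case err:
            &{err,done} ‖ ⊕{err,done}  ✓ label sets agree
              case err:
                Z ‖ Z  ✓
              case done:
                Z ‖ Z  ✓
      case done:
        &{stop,done,err} ‖ ⊕{stop,done,err}  ✓ label sets agree
          case stop:
            !Unit ‖ ?Unit  ✓
              end ‖ end  ✓
          case done:
            ⊕{err,retry} ‖ &{err,retry}  ✓ label sets agree
              case err:
                Z ‖ Z  ✓
              case retry:
                Z ‖ Z  ✓
          case err:
            &{done,more} ‖ &{done,more}  ✗ choice polarity not flipped — not dual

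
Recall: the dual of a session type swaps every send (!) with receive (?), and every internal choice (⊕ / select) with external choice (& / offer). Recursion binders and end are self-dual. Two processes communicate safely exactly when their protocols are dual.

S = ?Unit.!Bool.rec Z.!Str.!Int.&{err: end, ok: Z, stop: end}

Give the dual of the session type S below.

?Unit → !Unit
  !Bool → ?Bool
    rec Z → rec Z  (μ self-dual)
      !Str → ?Str
        !Int → ?Int
          &{err,ok,stop} → +{err,ok,stop}  (external→internal)
            case err:
              dual(end) = end
            case ok:
              dual(Z) = Z
            case stop:
              dual(end) = end

!Unit.?Bool.rec Z.?Str.?Int.+{err: end, ok: Z, stop: end}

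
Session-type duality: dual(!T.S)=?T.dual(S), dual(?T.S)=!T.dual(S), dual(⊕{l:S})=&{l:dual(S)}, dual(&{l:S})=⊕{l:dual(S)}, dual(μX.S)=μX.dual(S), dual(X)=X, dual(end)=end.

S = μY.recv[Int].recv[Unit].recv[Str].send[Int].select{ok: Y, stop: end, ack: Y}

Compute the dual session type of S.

μY.send[Int].send[Unit].send[Str].recv[Int].offer{ok: Y, stop: end, ack: Y}

μY → μY  (binder kept)
  recv[Int] → send[Int]
    recv[Unit] → send[Unit]
      recv[Str] → send[Str]
        send[Int] → recv[Int]
          select{ok,stop,ack} → offer{ok,stop,ack}  (internal→external)
            case ok:
              Y self-dual
            case stop:
              end self-dual
            case ack:
              Y self-dual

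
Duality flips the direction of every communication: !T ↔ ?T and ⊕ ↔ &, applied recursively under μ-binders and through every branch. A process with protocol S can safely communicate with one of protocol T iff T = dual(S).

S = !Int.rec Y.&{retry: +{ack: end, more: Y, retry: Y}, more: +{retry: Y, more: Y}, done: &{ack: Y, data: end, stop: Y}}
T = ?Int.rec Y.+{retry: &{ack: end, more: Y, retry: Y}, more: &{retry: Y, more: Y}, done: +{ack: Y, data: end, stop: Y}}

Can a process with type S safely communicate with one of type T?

YES

!Int vs ?Int  ✓
  rec Y vs rec Y  ✓ (binder kept)
    &{retry,more,done} vs +{retry,more,done}  ✓ labels match
      • retry:
        +{ack,more,retry} vs &{ack,more,retry}  ✓ labels match
          • ack:
            end vs end  ✓
          • more:
            Y vs Y  ✓
          • retry:
            Y vs Y  ✓
      • more:
        +{retry,more} vs &{retry,more}  ✓ labels match
          • retry:
            Y vs Y  ✓
          • more:
            Y vs Y  ✓
      • done:
        &{ack,data,stop} vs +{ack,data,stop}  ✓ labels match
          • ack:
            Y vs Y  ✓
          • data:
            end vs end  ✓
          • stop:
            Y vs Y  ✓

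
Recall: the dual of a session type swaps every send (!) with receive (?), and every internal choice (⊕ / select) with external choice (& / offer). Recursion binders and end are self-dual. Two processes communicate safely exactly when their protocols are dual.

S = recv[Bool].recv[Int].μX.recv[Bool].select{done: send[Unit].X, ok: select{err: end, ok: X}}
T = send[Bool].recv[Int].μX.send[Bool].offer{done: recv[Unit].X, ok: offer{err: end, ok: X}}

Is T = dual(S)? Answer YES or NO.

recv[Bool] ‖ send[Bool]  match
  recv[Int] ‖ recv[Int]  ✗ same direction on both sides — not dual

NO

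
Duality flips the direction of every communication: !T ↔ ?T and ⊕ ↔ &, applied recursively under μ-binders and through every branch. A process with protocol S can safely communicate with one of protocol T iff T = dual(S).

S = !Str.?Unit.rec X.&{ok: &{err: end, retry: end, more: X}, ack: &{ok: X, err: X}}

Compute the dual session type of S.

!Str ↦ ?Str
  ?Unit ↦ !Unit
    rec X ↦ rec X  (μ self-dual)
      &{ok,ack} ↦ +{ok,ack}  (&→⊕)
        case ok:
          &{err,retry,more} ↦ +{err,retry,more}  (&→⊕)
            case err:
              end ↦ end
            case retry:
              end ↦ end
            case more:
              X ↦ X
        case ack:
          &{ok,err} ↦ +{ok,err}  (&→⊕)
            case ok:
              X ↦ X
            case err:
              X ↦ X

?Str.!Unit.rec X.+{ok: +{err: end, retry: end, more: X}, ack: +{ok: X, err: X}}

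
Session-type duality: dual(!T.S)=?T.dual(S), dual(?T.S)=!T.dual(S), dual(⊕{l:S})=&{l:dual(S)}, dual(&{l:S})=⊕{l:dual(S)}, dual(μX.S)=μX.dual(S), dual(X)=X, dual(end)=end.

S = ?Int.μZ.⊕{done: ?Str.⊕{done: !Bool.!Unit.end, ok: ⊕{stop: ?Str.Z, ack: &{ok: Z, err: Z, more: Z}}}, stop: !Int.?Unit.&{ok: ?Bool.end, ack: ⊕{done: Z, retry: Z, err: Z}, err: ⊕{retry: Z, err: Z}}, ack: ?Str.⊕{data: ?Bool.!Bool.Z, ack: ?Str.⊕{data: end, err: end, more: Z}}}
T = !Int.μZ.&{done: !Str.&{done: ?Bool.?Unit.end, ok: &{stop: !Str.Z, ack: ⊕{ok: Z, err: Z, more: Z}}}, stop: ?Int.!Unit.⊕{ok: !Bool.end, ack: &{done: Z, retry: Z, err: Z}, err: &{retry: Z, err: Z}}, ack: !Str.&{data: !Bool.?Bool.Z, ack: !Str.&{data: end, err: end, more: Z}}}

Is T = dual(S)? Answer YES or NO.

?Int vs !Int  ok
  μZ vs μZ  ok (binder kept)
    ⊕{done,stop,ack} vs &{done,stop,ack}  ok labels match
      case done:
        ?Str vs !Str  ok
          ⊕{done,ok} vs &{done,ok}  ok labels match
            case done:
              !Bool vs ?Bool  ok
                !Unit vs ?Unit  ok
                  end vs end  ok
            case ok:
              ⊕{stop,ack} vs &{stop,ack}  ok labels match
                case stop:
                  ?Str vs !Str  ok
                    Z vs Z  ok
                case ack:
                  &{ok,err,more} vs ⊕{ok,err,more}  ok labels match
                    case ok:
                      Z vs Z  ok
                    case err:
                      Z vs Z  ok
                    case more:
                      Z vs Z  ok
      case stop:
        !Int vs ?Int  ok
          ?Unit vs !Unit  ok
            &{ok,ack,err} vs ⊕{ok,ack,err}  ok labels match
              case ok:
                ?Bool vs !Bool  ok
                  end vs end  ok
              case ack:
                ⊕{done,retry,err} vs &{done,retry,err}  ok labels match
                  case done:
                    Z vs Z  ok
                  case retry:
                    Z vs Z  ok
                  case err:
                    Z vs Z  ok
              case err:
                ⊕{retry,err} vs &{retry,err}  ok labels match
                  case retry:
                    Z vs Z  ok
                  case err:
                    Z vs Z  ok
      case ack:
        ?Str vs !Str  ok
          ⊕{data,ack} vs &{data,ack}  ok labels match
            case data:
              ?Bool vs !Bool  ok
                !Bool vs ?Bool  ok
                  Z vs Z  ok
            case ack:
              ?Str vs !Str  ok
                ⊕{data,err,more} vs &{data,err,more}  ok labels match
                  case data:
                    end vs end  ok
                  case err:
                    end vs end  ok
                  case more:
                    Z vs Z  ok

YES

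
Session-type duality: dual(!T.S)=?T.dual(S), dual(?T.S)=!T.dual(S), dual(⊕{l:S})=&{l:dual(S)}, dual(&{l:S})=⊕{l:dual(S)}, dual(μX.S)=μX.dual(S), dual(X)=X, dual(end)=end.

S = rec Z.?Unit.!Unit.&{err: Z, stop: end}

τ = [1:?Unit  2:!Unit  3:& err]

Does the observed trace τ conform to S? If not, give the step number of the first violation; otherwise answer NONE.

@1 ?Unit  match  now at !Unit.&{err: rec Z.…, stop: end}
@2 !Unit  match  now at &{err: rec Z.…, stop: end}
@3 & err  match  now at rec Z.…
trace exhausted — no violation

NONE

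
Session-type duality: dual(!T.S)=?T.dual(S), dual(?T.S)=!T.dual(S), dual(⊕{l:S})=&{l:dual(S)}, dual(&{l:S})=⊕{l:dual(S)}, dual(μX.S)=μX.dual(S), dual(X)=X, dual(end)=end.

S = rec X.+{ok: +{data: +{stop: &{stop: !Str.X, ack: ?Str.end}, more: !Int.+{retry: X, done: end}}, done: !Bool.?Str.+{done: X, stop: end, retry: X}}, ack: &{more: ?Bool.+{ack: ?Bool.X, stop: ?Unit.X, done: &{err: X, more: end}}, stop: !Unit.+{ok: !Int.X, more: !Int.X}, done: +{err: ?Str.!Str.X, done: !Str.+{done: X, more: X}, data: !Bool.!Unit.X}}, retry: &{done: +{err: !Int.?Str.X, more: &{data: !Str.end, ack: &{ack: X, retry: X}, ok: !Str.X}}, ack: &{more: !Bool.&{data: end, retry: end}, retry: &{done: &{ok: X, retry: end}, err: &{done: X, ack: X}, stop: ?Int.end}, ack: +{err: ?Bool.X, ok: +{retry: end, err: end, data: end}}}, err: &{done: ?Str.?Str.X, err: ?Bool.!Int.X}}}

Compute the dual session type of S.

rec X → rec X  (μ self-dual)
  +{ok,ack,retry} → &{ok,ack,retry}  (internal→external)
    [ok]
      +{data,done} → &{data,done}  (internal→external)
        [data]
          +{stop,more} → &{stop,more}  (internal→external)
            [stop]
              &{stop,ack} → +{stop,ack}  (external→internal)
                [stop]
                  !Str → ?Str
                    X self-dual
                [ack]
                  ?Str → !Str
                    end self-dual
            [more]
              !Int → ?Int
                +{retry,done} → &{retry,done}  (internal→external)
                  [retry]
                    X self-dual
                  [done]
                    end self-dual
        [done]
          !Bool → ?Bool
            ?Str → !Str
              +{done,stop,retry} → &{done,stop,retry}  (internal→external)
                [done]
                  X self-dual
                [stop]
                  end self-dual
                [retry]
                  X self-dual
    [ack]
      &{more,stop,done} → +{more,stop,done}  (external→internal)
        [more]
          ?Bool → !Bool
            +{ack,stop,done} → &{ack,stop,done}  (internal→external)
              [ack]
                ?Bool → !Bool
                  X self-dual
              [stop]
                ?Unit → !Unit
                  X self-dual
              [done]
                &{err,more} → +{err,more}  (external→internal)
                  [err]
                    X self-dual
                  [more]
                    end self-dual
        [stop]
          !Unit → ?Unit
            +{ok,more} → &{ok,more}  (internal→external)
              [ok]
                !Int → ?Int
                  X self-dual
              [more]
                !Int → ?Int
                  X self-dual
        [done]
          +{err,done,data} → &{err,done,data}  (internal→external)
            [err]
              ?Str → !Str
                !Str → ?Str
                  X self-dual
            [done]
              !Str → ?Str
                +{done,more} → &{done,more}  (internal→external)
                  [done]
                    X self-dual
                  [more]
                    X self-dual
            [data]
              !Bool → ?Bool
                !Unit → ?Unit
                  X self-dual
    [retry]
      &{done,ack,err} → +{done,ack,err}  (external→internal)
        [done]
          +{err,more} → &{err,more}  (internal→external)
            [err]
              !Int → ?Int
                ?Str → !Str
                  X self-dual
            [more]
              &{data,ack,ok} → +{data,ack,ok}  (external→internal)
                [data]
                  !Str → ?Str
                    end self-dual
                [ack]
                  &{ack,retry} → +{ack,retry}  (external→internal)
                    [ack]
                      X self-dual
                    [retry]
                      X self-dual
                [ok]
                  !Str → ?Str
                    X self-dual
        [ack]
          &{more,retry,ack} → +{more,retry,ack}  (external→internal)
            [more]
              !Bool → ?Bool
                &{data,retry} → +{data,retry}  (external→internal)
                  [data]
                    end self-dual
                  [retry]
                    end self-dual
            [retry]
              &{done,err,stop} → +{done,err,stop}  (external→internal)
                [done]
                  &{ok,retry} → +{ok,retry}  (external→internal)
                    [ok]
                      X self-dual
                    [retry]
                      end self-dual
                [err]
                  &{done,ack} → +{done,ack}  (external→internal)
                    [done]
                      X self-dual
                    [ack]
                      X self-dual
                [stop]
                  ?Int → !Int
                    end self-dual
            [ack]
              +{err,ok} → &{err,ok}  (internal→external)
                [err]
                  ?Bool → !Bool
                    X self-dual
                [ok]
                  +{retry,err,data} → &{retry,err,data}  (internal→external)
                    [retry]
                      end self-dual
                    [err]
                      end self-dual
                    [data]
                      end self-dual
        [err]
          &{done,err} → +{done,err}  (external→internal)
            [done]
              ?Str → !Str
                ?Str → !Str
                  X self-dual
            [err]
              ?Bool → !Bool
                !Int → ?Int
                  X self-dual

rec X.&{ok: &{data: &{stop: +{stop: ?Str.X, ack: !Str.end}, more: ?Int.&{retry: X, done: end}}, done: ?Bool.!Str.&{done: X, stop: end, retry: X}}, ack: +{more: !Bool.&{ack: !Bool.X, stop: !Unit.X, done: +{err: X, more: end}}, stop: ?Unit.&{ok: ?Int.X, more: ?Int.X}, done: &{err: !Str.?Str.X, done: ?Str.&{done: X, more: X}, data: ?Bool.?Unit.X}}, retry: +{done: &{err: ?Int.!Str.X, more: +{data: ?Str.end, ack: +{ack: X, retry: X}, ok: ?Str.X}}, ack: +{more: ?Bool.+{data: end, retry: end}, retry: +{done: +{ok: X, retry: end}, err: +{done: X, ack: X}, stop: !Int.end}, ack: &{err: !Bool.X, ok: &{retry: end, err: end, data: end}}}, err: +{done: !Str.!Str.X, err: !Bool.?Int.X}}}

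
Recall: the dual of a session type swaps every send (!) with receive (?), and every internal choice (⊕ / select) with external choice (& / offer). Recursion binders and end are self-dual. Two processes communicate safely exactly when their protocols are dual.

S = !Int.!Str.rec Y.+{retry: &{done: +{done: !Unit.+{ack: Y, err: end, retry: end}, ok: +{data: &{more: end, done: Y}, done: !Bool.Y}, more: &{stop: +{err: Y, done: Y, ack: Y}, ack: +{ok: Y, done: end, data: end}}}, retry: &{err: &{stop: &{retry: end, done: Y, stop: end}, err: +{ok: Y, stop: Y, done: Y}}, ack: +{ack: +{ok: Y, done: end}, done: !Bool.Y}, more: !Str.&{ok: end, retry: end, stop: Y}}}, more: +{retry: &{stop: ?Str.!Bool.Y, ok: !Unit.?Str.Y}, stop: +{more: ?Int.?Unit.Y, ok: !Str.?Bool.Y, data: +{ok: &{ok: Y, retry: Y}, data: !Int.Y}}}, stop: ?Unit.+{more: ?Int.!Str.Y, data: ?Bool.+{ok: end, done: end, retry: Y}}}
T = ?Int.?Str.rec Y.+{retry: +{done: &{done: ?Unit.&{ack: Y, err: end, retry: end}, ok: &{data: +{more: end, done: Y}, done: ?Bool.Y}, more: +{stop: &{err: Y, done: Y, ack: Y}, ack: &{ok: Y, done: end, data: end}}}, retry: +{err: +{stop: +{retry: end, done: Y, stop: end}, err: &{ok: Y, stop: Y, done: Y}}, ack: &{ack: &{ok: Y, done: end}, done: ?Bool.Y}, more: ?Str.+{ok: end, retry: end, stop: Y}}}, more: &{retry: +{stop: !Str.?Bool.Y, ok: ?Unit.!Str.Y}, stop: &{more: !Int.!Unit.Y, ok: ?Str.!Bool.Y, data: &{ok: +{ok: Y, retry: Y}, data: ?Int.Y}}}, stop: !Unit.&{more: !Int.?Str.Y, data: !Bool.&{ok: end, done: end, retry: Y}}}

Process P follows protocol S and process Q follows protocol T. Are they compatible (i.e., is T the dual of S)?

!Int | ?Int  ✓
  !Str | ?Str  ✓
    rec Y | rec Y  ✓ (binder kept)
      +{retry,more,stop} | +{retry,more,stop}  ✗ choice polarity not flipped — not dual

NO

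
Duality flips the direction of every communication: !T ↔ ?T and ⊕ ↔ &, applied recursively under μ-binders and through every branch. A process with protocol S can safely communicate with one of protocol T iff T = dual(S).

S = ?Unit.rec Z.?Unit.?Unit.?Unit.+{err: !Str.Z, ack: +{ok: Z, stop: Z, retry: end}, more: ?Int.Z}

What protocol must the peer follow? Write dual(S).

!Unit.rec Z.!Unit.!Unit.!Unit.&{err: ?Str.Z, ack: &{ok: Z, stop: Z, retry: end}, more: !Int.Z}

?Unit = !Unit
  rec Z = rec Z  (μ self-dual)
    ?Unit = !Unit
      ?Unit = !Unit
        ?Unit = !Unit
          +{err,ack,more} = &{err,ack,more}  (internal→external)
            [err]
              !Str = ?Str
                dual(Z) = Z
            [ack]
              +{ok,stop,retry} = &{ok,stop,retry}  (internal→external)
                [ok]
                  dual(Z) = Z
                [stop]
                  dual(Z) = Z
                [retry]
                  dual(end) = end
            [more]
              ?Int = !Int
                dual(Z) = Z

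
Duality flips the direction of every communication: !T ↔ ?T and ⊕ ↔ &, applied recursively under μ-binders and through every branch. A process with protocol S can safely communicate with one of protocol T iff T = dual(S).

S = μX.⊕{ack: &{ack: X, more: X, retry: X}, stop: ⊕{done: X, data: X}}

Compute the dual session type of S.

μX.&{ack: ⊕{ack: X, more: X, retry: X}, stop: &{done: X, data: X}}

μX = μX  (rec unchanged)
  ⊕{ack,stop} = &{ack,stop}  (internal→external)
    [ack]
      &{ack,more,retry} = ⊕{ack,more,retry}  (external→internal)
        [ack]
          X ↦ X
        [more]
          X ↦ X
        [retry]
          X ↦ X
    [stop]
      ⊕{done,data} = &{done,data}  (internal→external)
        [done]
          X ↦ X
        [data]
          X ↦ X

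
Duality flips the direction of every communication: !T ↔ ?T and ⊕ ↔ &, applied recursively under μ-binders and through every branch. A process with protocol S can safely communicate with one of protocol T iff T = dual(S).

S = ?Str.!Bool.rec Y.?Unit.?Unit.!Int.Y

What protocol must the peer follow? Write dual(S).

!Str.?Bool.rec Y.!Unit.!Unit.?Int.Y

?Str → !Str
  !Bool → ?Bool
    rec Y → rec Y  (rec unchanged)
      ?Unit → !Unit
        ?Unit → !Unit
          !Int → ?Int
            Y ↦ Y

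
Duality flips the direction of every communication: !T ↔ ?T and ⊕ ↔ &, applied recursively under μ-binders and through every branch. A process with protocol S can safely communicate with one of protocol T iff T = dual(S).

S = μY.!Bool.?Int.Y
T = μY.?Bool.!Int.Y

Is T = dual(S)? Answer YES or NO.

YES

μY vs μY  match (μ self-dual)
  !Bool vs ?Bool  match
    ?Int vs !Int  match
      Y vs Y  match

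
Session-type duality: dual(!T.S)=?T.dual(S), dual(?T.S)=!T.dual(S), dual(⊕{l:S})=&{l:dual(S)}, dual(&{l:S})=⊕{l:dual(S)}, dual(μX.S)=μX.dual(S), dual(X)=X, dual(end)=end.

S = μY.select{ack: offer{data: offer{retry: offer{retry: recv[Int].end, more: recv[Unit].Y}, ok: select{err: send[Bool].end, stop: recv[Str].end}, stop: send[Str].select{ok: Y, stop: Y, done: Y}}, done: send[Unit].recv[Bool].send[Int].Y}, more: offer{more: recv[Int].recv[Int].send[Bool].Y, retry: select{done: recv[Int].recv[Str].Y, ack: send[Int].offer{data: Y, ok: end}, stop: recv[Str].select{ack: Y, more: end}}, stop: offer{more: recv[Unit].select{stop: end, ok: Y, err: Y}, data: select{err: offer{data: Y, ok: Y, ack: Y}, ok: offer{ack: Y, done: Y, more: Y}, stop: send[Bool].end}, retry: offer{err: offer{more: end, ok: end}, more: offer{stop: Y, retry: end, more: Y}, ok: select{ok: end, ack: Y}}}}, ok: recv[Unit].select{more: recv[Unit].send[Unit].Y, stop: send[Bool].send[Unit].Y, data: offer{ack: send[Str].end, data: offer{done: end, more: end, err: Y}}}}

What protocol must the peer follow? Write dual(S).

μY.offer{ack: select{data: select{retry: select{retry: send[Int].end, more: send[Unit].Y}, ok: offer{err: recv[Bool].end, stop: send[Str].end}, stop: recv[Str].offer{ok: Y, stop: Y, done: Y}}, done: recv[Unit].send[Bool].recv[Int].Y}, more: select{more: send[Int].send[Int].recv[Bool].Y, retry: offer{done: send[Int].send[Str].Y, ack: recv[Int].select{data: Y, ok: end}, stop: send[Str].offer{ack: Y, more: end}}, stop: select{more: send[Unit].offer{stop: end, ok: Y, err: Y}, data: offer{err: select{data: Y, ok: Y, ack: Y}, ok: select{ack: Y, done: Y, more: Y}, stop: recv[Bool].end}, retry: select{err: select{more: end, ok: end}, more: select{stop: Y, retry: end, more: Y}, ok: offer{ok: end, ack: Y}}}}, ok: send[Unit].offer{more: send[Unit].recv[Unit].Y, stop: recv[Bool].recv[Unit].Y, data: select{ack: recv[Str].end, data: select{done: end, more: end, err: Y}}}}

μY ↦ μY  (binder kept)
  select{ack,more,ok} ↦ offer{ack,more,ok}  (internal→external)
    case ack:
      offer{data,done} ↦ select{data,done}  (&→⊕)
        case data:
          offer{retry,ok,stop} ↦ select{retry,ok,stop}  (&→⊕)
            case retry:
              offer{retry,more} ↦ select{retry,more}  (&→⊕)
                case retry:
                  recv[Int] ↦ send[Int]
                    end self-dual
                case more:
                  recv[Unit] ↦ send[Unit]
                    Y self-dual
            case ok:
              select{err,stop} ↦ offer{err,stop}  (internal→external)
                case err:
                  send[Bool] ↦ recv[Bool]
                    end self-dual
                case stop:
                  recv[Str] ↦ send[Str]
                    end self-dual
            case stop:
              send[Str] ↦ recv[Str]
                select{ok,stop,done} ↦ offer{ok,stop,done}  (internal→external)
                  case ok:
                    Y self-dual
                  case stop:
                    Y self-dual
                  case done:
                    Y self-dual
        case done:
          send[Unit] ↦ recv[Unit]
            recv[Bool] ↦ send[Bool]
              send[Int] ↦ recv[Int]
                Y self-dual
    case more:
      offer{more,retry,stop} ↦ select{more,retry,stop}  (&→⊕)
        case more:
          recv[Int] ↦ send[Int]
            recv[Int] ↦ send[Int]
              send[Bool] ↦ recv[Bool]
                Y self-dual
        case retry:
          select{done,ack,stop} ↦ offer{done,ack,stop}  (internal→external)
            case done:
              recv[Int] ↦ send[Int]
                recv[Str] ↦ send[Str]
                  Y self-dual
            case ack:
              send[Int] ↦ recv[Int]
                offer{data,ok} ↦ select{data,ok}  (&→⊕)
                  case data:
                    Y self-dual
                  case ok:
                    end self-dual
            case stop:
              recv[Str] ↦ send[Str]
                select{ack,more} ↦ offer{ack,more}  (internal→external)
                  case ack:
                    Y self-dual
                  case more:
                    end self-dual
        case stop:
          offer{more,data,retry} ↦ select{more,data,retry}  (&→⊕)
            case more:
              recv[Unit] ↦ send[Unit]
                select{stop,ok,err} ↦ offer{stop,ok,err}  (internal→external)
                  case stop:
                    end self-dual
                  case ok:
                    Y self-dual
                  case err:
                    Y self-dual
            case data:
              select{err,ok,stop} ↦ offer{err,ok,stop}  (internal→external)
                case err:
                  offer{data,ok,ack} ↦ select{data,ok,ack}  (&→⊕)
                    case data:
                      Y self-dual
                    case ok:
                      Y self-dual
                    case ack:
                      Y self-dual
                case ok:
                  offer{ack,done,more} ↦ select{ack,done,more}  (&→⊕)
                    case ack:
                      Y self-dual
                    case done:
                      Y self-dual
                    case more:
                      Y self-dual
                case stop:
                  send[Bool] ↦ recv[Bool]
                    end self-dual
            case retry:
              offer{err,more,ok} ↦ select{err,more,ok}  (&→⊕)
                case err:
                  offer{more,ok} ↦ select{more,ok}  (&→⊕)
                    case more:
                      end self-dual
                    case ok:
                      end self-dual
                case more:
                  offer{stop,retry,more} ↦ select{stop,retry,more}  (&→⊕)
                    case stop:
                      Y self-dual
                    case retry:
                      end self-dual
                    case more:
                      Y self-dual
                case ok:
                  select{ok,ack} ↦ offer{ok,ack}  (internal→external)
                    case ok:
                      end self-dual
                    case ack:
                      Y self-dual
    case ok:
      recv[Unit] ↦ send[Unit]
        select{more,stop,data} ↦ offer{more,stop,data}  (internal→external)
          case more:
            recv[Unit] ↦ send[Unit]
              send[Unit] ↦ recv[Unit]
                Y self-dual
          case stop:
            send[Bool] ↦ recv[Bool]
              send[Unit] ↦ recv[Unit]
                Y self-dual
          case data:
            offer{ack,data} ↦ select{ack,data}  (&→⊕)
              case ack:
                send[Str] ↦ recv[Str]
                  end self-dual
              case data:
                offer{done,more,err} ↦ select{done,more,err}  (&→⊕)
                  case done:
                    end self-dual
                  case more:
                    end self-dual
                  case err:
                    Y self-dual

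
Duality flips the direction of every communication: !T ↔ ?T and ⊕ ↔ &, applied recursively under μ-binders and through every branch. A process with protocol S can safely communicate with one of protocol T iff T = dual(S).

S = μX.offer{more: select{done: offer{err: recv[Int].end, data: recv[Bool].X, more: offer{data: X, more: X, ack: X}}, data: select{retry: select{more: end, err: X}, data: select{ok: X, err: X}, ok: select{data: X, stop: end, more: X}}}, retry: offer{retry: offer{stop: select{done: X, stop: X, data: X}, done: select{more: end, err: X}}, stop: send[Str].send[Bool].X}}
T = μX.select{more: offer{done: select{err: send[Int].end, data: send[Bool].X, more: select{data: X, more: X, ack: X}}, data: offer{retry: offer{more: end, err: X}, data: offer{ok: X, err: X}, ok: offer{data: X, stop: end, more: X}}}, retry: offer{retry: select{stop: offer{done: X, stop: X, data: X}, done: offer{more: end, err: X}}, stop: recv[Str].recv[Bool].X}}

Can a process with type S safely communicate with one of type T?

NO

μX vs μX  ✓ (rec unchanged)
  offer{more,retry} vs select{more,retry}  ✓ same labels
    [more]
      select{done,data} vs offer{done,data}  ✓ same labels
        [done]
          offer{err,data,more} vs select{err,data,more}  ✓ same labels
            [err]
              recv[Int] vs send[Int]  ✓
                end vs end  ✓
            [data]
              recv[Bool] vs send[Bool]  ✓
                X vs X  ✓
            [more]
              offer{data,more,ack} vs select{data,more,ack}  ✓ same labels
                [data]
                  X vs X  ✓
                [more]
                  X vs X  ✓
                [ack]
                  X vs X  ✓
        [data]
          select{retry,data,ok} vs offer{retry,data,ok}  ✓ same labels
            [retry]
              select{more,err} vs offer{more,err}  ✓ same labels
                [more]
                  end vs end  ✓
                [err]
                  X vs X  ✓
            [data]
              select{ok,err} vs offer{ok,err}  ✓ same labels
                [ok]
                  X vs X  ✓
                [err]
                  X vs X  ✓
            [ok]
              select{data,stop,more} vs offer{data,stop,more}  ✓ same labels
                [data]
                  X vs X  ✓
                [stop]
                  end vs end  ✓
                [more]
                  X vs X  ✓
    [retry]
      offer{retry,stop} vs offer{retry,stop}  ✗ choice polarity not flipped — not dual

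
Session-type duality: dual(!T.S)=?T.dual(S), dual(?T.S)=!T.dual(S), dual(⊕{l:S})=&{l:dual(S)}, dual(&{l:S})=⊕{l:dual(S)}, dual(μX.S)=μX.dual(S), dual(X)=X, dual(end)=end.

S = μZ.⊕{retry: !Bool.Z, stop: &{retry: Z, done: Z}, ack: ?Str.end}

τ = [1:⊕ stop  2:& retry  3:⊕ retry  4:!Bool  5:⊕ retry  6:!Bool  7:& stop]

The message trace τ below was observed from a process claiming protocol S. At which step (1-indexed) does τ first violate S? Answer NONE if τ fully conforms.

@1 ⊕ stop  ok  state: &{retry: μZ.…, done: μZ.…}
@2 & retry  ok  state: μZ.…
@3 ⊕ retry  ok  state: !Bool.μZ.…
@4 !Bool  ok  state: μZ.…
@5 ⊕ retry  ok  state: !Bool.μZ.…
@6 !Bool  ok  state: μZ.…
@7 got & stop, protocol expects ⊕ retry or ⊕ stop or ⊕ ack  ✗

7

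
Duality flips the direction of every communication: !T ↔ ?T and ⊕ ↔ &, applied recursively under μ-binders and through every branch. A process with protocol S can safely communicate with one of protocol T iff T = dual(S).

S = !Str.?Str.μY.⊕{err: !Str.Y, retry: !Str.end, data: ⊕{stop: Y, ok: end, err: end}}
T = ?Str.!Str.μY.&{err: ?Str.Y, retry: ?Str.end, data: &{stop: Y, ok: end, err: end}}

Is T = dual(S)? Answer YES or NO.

!Str | ?Str  match
  ?Str | !Str  match
    μY | μY  match (rec unchanged)
      ⊕{err,retry,data} | &{err,retry,data}  match same labels
        case err:
          !Str | ?Str  match
            Y | Y  match
        case retry:
          !Str | ?Str  match
            end | end  match
        case data:
          ⊕{stop,ok,err} | &{stop,ok,err}  match same labels
            case stop:
              Y | Y  match
            case ok:
              end | end  match
            case err:
              end | end  match

YES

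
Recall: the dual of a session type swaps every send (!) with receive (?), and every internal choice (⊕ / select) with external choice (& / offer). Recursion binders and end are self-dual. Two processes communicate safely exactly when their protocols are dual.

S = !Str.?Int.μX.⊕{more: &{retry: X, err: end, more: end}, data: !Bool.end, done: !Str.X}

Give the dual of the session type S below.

!Str ↦ ?Str
  ?Int ↦ !Int
    μX ↦ μX  (binder kept)
      ⊕{more,data,done} ↦ &{more,data,done}  (⊕→&)
        case more:
          &{retry,err,more} ↦ ⊕{retry,err,more}  (external→internal)
            case retry:
              X self-dual
            case err:
              end self-dual
            case more:
              end self-dual
        case data:
          !Bool ↦ ?Bool
            end self-dual
        case done:
          !Str ↦ ?Str
            X self-dual

?Str.!Int.μX.&{more: ⊕{retry: X, err: end, more: end}, data: ?Bool.end, done: ?Str.X}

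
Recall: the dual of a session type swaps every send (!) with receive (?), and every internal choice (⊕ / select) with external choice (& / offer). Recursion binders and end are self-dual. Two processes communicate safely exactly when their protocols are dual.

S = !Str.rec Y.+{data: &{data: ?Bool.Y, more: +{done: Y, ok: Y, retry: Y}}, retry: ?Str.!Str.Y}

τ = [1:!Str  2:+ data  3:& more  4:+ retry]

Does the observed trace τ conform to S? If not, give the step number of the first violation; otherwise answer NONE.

step 1: !Str  ✓  residual = rec Y.…
step 2: + data  ✓  residual = &{data: ?Bool.rec Y.…, more: +{done: rec Y.…, ok: rec Y.…, retry: rec Y.…}}
step 3: & more  ✓  residual = +{done: rec Y.…, ok: rec Y.…, retry: rec Y.…}
step 4: + retry  ✓  residual = rec Y.…
all 4 steps conform

NONE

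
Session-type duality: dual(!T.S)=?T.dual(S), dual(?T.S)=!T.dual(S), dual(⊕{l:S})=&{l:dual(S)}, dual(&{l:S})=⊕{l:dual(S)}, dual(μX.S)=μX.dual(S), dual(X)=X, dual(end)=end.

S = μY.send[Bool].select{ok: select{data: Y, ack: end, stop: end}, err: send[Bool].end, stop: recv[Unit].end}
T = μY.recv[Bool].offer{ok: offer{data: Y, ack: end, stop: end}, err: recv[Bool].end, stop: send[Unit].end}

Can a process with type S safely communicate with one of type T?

μY ‖ μY  ok (rec unchanged)
  send[Bool] ‖ recv[Bool]  ok
    select{ok,err,stop} ‖ offer{ok,err,stop}  ok labels match
      [ok]
        select{data,ack,stop} ‖ offer{data,ack,stop}  ok labels match
          [data]
            Y ‖ Y  ok
          [ack]
            end ‖ end  ok
          [stop]
            end ‖ end  ok
      [err]
        send[Bool] ‖ recv[Bool]  ok
          end ‖ end  ok
      [stop]
        recv[Unit] ‖ send[Unit]  ok
          end ‖ end  ok

YES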